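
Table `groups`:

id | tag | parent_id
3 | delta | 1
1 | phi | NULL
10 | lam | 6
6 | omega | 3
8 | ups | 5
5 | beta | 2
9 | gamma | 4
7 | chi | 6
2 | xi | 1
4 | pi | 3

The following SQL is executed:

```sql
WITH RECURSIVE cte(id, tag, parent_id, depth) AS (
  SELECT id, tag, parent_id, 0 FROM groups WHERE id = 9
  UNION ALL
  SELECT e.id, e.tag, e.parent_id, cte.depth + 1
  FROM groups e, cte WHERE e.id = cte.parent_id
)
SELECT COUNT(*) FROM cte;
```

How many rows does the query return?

4

Base: id=9 (gamma), parent_id=4, depth 0.
Iteration 1: join on id=4 -> pi (id 4, parent_id=3, depth 1).
Iteration 2: join on id=3 -> delta (id 3, parent_id=1, depth 2).
Iteration 3: join on id=1 -> phi (id 1, parent_id=NULL, depth 3).
Iteration 4: parent_id is NULL; no match; recursion stops.
Total rows emitted: 4.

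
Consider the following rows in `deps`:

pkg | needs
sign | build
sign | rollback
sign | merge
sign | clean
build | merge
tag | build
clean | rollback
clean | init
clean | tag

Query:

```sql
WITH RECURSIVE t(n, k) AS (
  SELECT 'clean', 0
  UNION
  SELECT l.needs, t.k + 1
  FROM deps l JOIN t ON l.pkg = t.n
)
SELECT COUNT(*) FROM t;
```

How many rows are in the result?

6

Base: (clean, k=0).
Iteration 1: edges from {clean} -> (init, k=1), (rollback, k=1), (tag, k=1).
Iteration 2: edges from {init,rollback,tag} -> (build, k=2).
Iteration 3: edges from {build} -> (merge, k=3).
Iteration 4: no outgoing edges from {merge}; recursion stops.
Total rows emitted: 6.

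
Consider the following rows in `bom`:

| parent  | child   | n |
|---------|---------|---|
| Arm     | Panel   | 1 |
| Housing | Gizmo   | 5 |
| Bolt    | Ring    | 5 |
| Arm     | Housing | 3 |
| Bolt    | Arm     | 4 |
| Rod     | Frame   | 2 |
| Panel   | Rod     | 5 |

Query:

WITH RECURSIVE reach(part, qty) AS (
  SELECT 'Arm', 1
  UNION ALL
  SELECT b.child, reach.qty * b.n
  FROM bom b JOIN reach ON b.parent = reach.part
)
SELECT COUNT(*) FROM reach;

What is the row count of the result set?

Base: (Arm, qty=1).
Iteration 1: components of {Arm} -> Housing = 1*3 = 3, Panel = 1*1 = 1.
Iteration 2: components of {Housing,Panel} -> Gizmo = 3*5 = 15, Rod = 1*5 = 5.
Iteration 3: components of {Gizmo,Rod} -> Frame = 5*2 = 10.
Iteration 4: no further components; recursion stops.
Total rows emitted: 6.

6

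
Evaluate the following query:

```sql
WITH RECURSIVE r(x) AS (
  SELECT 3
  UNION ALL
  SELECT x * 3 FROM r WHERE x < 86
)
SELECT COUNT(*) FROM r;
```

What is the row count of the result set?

Base: x=3.
Iteration 1: 3 < 86 holds -> x = 3 * 3 = 9.
Iteration 2: 9 < 86 holds -> x = 9 * 3 = 27.
Iteration 3: 27 < 86 holds -> x = 27 * 3 = 81.
Iteration 4: 81 < 86 holds -> x = 81 * 3 = 243.
Iteration 5: 243 < 86 fails; recursion stops.
Total rows emitted: 5.

5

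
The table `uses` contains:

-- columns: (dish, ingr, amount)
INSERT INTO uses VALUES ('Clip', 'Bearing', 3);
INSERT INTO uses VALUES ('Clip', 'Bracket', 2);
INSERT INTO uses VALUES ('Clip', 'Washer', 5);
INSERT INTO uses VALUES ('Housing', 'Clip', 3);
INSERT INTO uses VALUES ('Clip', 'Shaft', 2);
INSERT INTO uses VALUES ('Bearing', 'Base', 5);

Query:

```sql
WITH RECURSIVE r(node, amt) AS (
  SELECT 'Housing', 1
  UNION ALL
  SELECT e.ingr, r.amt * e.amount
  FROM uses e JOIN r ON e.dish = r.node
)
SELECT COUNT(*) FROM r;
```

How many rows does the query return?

7

Base: (Housing, amt=1).
Iteration 1: components of {Housing} -> Clip = 1*3 = 3.
Iteration 2: components of {Clip} -> Bearing = 3*3 = 9, Bracket = 3*2 = 6, Shaft = 3*2 = 6, Washer = 3*5 = 15.
Iteration 3: components of {Bearing,Bracket,Shaft,Washer} -> Base = 9*5 = 45.
Iteration 4: no further components; recursion stops.
Total rows emitted: 7.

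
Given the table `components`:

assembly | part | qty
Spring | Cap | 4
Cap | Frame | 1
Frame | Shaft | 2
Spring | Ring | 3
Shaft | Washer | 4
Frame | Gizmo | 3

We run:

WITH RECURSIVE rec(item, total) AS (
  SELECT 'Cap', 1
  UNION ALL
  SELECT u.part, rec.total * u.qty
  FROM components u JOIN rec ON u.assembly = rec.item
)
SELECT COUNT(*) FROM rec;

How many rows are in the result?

5

Base: (Cap, total=1).
Iteration 1: components of {Cap} -> Frame = 1*1 = 1.
Iteration 2: components of {Frame} -> Gizmo = 1*3 = 3, Shaft = 1*2 = 2.
Iteration 3: components of {Gizmo,Shaft} -> Washer = 2*4 = 8.
Iteration 4: no further components; recursion stops.
Total rows emitted: 5.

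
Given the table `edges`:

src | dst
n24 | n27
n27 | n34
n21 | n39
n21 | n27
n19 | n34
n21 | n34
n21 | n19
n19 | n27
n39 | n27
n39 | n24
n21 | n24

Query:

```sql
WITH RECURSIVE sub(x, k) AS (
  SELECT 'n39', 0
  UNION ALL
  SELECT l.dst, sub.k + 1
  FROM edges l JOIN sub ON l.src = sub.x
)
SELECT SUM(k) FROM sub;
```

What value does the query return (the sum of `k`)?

9

Base: (n39, k=0).
Iteration 1: edges from {n39} -> (n24, k=1), (n27, k=1).
Iteration 2: edges from {n24,n27} -> (n27, k=2), (n34, k=2).
Iteration 3: edges from {n27,n34} -> (n34, k=3).
Iteration 4: no outgoing edges from {n34}; recursion stops.
SUM(k) = 0 + 1 + 1 + 2 + 2 + 3 = 9.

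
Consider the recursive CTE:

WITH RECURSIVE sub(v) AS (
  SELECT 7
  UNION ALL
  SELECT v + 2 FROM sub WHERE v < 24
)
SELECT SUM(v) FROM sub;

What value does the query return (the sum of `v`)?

Base: v=7.
Iteration 1: 7 < 24 holds -> v = 7 + 2 = 9.
Iteration 2: 9 < 24 holds -> v = 9 + 2 = 11.
Iteration 3: 11 < 24 holds -> v = 11 + 2 = 13.
Iteration 4: 13 < 24 holds -> v = 13 + 2 = 15.
Iteration 5: 15 < 24 holds -> v = 15 + 2 = 17.
Iteration 6: 17 < 24 holds -> v = 17 + 2 = 19.
Iteration 7: 19 < 24 holds -> v = 19 + 2 = 21.
Iteration 8: 21 < 24 holds -> v = 21 + 2 = 23.
Iteration 9: 23 < 24 holds -> v = 23 + 2 = 25.
Iteration 10: 25 < 24 fails; recursion stops.
SUM(v) = 7 + 9 + 11 + 13 + 15 + 17 + 19 + 21 + 23 + 25 = 160.

160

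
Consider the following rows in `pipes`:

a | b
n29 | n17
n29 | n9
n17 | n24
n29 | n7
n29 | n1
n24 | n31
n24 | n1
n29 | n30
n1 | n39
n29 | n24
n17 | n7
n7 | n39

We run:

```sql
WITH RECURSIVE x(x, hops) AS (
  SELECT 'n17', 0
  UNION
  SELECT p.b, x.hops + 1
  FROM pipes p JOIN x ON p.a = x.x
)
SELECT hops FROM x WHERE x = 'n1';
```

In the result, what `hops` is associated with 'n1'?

2

Base: (n17, hops=0).
Iteration 1: edges from {n17} -> (n24, hops=1), (n7, hops=1).
Iteration 2: edges from {n24,n7} -> (n1, hops=2), (n31, hops=2), (n39, hops=2).
Iteration 3: edges from {n1,n31,n39} -> (n39, hops=3).
Iteration 4: no outgoing edges from {n39}; recursion stops.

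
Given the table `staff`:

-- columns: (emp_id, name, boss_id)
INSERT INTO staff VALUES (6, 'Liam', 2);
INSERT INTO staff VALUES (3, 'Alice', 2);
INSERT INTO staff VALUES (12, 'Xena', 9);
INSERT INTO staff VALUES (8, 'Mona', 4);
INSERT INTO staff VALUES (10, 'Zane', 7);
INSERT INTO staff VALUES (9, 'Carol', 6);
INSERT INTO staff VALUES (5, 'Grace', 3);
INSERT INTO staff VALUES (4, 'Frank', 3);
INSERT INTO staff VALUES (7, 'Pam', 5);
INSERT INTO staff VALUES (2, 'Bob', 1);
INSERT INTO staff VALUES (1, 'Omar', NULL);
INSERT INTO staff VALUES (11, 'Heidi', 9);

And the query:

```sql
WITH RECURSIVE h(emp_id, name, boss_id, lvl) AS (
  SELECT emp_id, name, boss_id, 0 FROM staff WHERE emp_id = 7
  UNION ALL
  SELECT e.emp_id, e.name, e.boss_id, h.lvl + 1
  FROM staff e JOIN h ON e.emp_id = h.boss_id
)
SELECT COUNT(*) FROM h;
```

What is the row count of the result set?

5

Base: emp_id=7 (Pam), boss_id=5, lvl 0.
Iteration 1: join on emp_id=5 -> Grace (id 5, boss_id=3, lvl 1).
Iteration 2: join on emp_id=3 -> Alice (id 3, boss_id=2, lvl 2).
Iteration 3: join on emp_id=2 -> Bob (id 2, boss_id=1, lvl 3).
Iteration 4: join on emp_id=1 -> Omar (id 1, boss_id=NULL, lvl 4).
Iteration 5: boss_id is NULL; no match; recursion stops.
Total rows emitted: 5.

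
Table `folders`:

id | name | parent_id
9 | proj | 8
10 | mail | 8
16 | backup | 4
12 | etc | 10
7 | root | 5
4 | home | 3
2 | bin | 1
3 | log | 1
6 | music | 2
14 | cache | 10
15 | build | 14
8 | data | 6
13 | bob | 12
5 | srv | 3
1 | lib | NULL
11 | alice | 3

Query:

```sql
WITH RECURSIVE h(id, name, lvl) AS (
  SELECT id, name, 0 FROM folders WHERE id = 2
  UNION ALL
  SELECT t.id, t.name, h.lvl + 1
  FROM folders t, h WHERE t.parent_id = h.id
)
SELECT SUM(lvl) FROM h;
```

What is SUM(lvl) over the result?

Base: id=2 (bin) at lvl 0.
Iteration 1: rows with parent_id in {2} -> music (id 6, lvl 1).
Iteration 2: rows with parent_id in {6} -> data (id 8, lvl 2).
Iteration 3: rows with parent_id in {8} -> proj (id 9, lvl 3), mail (id 10, lvl 3).
Iteration 4: rows with parent_id in {9,10} -> etc (id 12, lvl 4), cache (id 14, lvl 4).
Iteration 5: rows with parent_id in {12,14} -> bob (id 13, lvl 5), build (id 15, lvl 5).
Iteration 6: no rows with parent_id in {13,15}; recursion stops.
SUM(lvl) = 0 + 1 + 2 + 3 + 3 + 4 + 4 + 5 + 5 = 27.

27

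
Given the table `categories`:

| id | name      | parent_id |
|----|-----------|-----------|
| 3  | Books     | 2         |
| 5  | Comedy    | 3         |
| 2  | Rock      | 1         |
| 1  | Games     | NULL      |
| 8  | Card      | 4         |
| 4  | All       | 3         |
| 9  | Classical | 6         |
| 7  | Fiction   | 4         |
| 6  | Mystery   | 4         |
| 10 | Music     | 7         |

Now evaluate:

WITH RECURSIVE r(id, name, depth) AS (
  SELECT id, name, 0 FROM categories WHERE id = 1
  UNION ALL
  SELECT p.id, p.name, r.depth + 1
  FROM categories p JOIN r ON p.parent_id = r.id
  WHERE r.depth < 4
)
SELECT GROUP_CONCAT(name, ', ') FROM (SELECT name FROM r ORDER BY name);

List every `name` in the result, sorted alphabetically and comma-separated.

All, Books, Card, Comedy, Fiction, Games, Mystery, Rock

Base: id=1 (Games) at depth 0.
Iteration 1: rows with parent_id in {1} -> Rock (id 2, depth 1).
Iteration 2: rows with parent_id in {2} -> Books (id 3, depth 2).
Iteration 3: rows with parent_id in {3} -> All (id 4, depth 3), Comedy (id 5, depth 3).
Iteration 4: rows with parent_id in {4,5} -> Mystery (id 6, depth 4), Fiction (id 7, depth 4), Card (id 8, depth 4).
Iteration 5: depth < 4 fails for all current rows; recursion stops.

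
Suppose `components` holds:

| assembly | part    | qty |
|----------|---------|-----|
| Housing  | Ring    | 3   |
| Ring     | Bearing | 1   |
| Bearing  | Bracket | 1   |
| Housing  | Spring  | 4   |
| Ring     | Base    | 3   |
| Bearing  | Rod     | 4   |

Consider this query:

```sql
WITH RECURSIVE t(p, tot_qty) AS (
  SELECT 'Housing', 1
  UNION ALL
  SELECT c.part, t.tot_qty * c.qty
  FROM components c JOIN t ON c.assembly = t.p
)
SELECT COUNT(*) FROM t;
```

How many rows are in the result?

7

Base: (Housing, tot_qty=1).
Iteration 1: components of {Housing} -> Ring = 1*3 = 3, Spring = 1*4 = 4.
Iteration 2: components of {Ring,Spring} -> Base = 3*3 = 9, Bearing = 3*1 = 3.
Iteration 3: components of {Base,Bearing} -> Bracket = 3*1 = 3, Rod = 3*4 = 12.
Iteration 4: no further components; recursion stops.
Total rows emitted: 7.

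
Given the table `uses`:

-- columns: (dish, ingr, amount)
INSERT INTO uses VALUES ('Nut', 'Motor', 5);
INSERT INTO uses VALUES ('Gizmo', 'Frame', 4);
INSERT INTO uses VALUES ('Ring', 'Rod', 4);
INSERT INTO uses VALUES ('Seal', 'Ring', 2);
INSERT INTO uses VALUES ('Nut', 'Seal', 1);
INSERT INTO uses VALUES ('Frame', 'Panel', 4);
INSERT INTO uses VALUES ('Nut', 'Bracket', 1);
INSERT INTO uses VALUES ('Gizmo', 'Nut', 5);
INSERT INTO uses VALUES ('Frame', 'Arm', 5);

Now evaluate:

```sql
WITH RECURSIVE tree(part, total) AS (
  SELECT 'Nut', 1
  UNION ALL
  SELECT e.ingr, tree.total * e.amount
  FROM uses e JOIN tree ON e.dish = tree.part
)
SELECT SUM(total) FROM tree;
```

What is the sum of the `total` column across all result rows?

18

Base: (Nut, total=1).
Iteration 1: components of {Nut} -> Bracket = 1*1 = 1, Motor = 1*5 = 5, Seal = 1*1 = 1.
Iteration 2: components of {Bracket,Motor,Seal} -> Ring = 1*2 = 2.
Iteration 3: components of {Ring} -> Rod = 2*4 = 8.
Iteration 4: no further components; recursion stops.
SUM(total) = 1 + 5 + 1 + 1 + 2 + 8 = 18.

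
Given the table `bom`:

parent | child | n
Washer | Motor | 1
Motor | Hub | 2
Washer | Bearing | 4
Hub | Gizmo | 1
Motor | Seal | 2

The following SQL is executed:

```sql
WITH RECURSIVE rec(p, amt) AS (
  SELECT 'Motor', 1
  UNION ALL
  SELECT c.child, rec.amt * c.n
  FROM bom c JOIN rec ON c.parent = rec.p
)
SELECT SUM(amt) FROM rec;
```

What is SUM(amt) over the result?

Base: (Motor, amt=1).
Iteration 1: components of {Motor} -> Hub = 1*2 = 2, Seal = 1*2 = 2.
Iteration 2: components of {Hub,Seal} -> Gizmo = 2*1 = 2.
Iteration 3: no further components; recursion stops.
SUM(amt) = 1 + 2 + 2 + 2 = 7.

7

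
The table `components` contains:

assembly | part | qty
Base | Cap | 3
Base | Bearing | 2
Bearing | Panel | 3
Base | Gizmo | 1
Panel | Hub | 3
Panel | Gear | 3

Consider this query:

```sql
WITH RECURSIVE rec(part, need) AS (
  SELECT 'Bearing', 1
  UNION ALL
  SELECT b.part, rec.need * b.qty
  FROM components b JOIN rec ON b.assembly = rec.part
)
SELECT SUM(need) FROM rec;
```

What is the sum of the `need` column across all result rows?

Base: (Bearing, need=1).
Iteration 1: components of {Bearing} -> Panel = 1*3 = 3.
Iteration 2: components of {Panel} -> Gear = 3*3 = 9, Hub = 3*3 = 9.
Iteration 3: no further components; recursion stops.
SUM(need) = 1 + 3 + 9 + 9 = 22.

22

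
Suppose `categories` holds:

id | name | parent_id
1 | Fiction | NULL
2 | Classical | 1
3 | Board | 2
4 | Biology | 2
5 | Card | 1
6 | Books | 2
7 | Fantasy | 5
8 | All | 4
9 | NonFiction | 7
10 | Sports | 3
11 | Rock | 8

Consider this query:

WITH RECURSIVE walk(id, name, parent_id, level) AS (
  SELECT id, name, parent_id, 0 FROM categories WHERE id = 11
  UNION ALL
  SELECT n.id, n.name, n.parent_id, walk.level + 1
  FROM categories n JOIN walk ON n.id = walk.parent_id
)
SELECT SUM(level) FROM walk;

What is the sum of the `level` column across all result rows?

10

Base: id=11 (Rock), parent_id=8, level 0.
Iteration 1: join on id=8 -> All (id 8, parent_id=4, level 1).
Iteration 2: join on id=4 -> Biology (id 4, parent_id=2, level 2).
Iteration 3: join on id=2 -> Classical (id 2, parent_id=1, level 3).
Iteration 4: join on id=1 -> Fiction (id 1, parent_id=NULL, level 4).
Iteration 5: parent_id is NULL; no match; recursion stops.
SUM(level) = 0 + 1 + 2 + 3 + 4 = 10.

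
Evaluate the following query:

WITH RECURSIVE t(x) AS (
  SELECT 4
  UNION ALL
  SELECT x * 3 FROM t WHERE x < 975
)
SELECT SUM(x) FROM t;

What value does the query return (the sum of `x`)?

4372

Base: x=4.
Iteration 1: 4 < 975 holds -> x = 4 * 3 = 12.
Iteration 2: 12 < 975 holds -> x = 12 * 3 = 36.
Iteration 3: 36 < 975 holds -> x = 36 * 3 = 108.
Iteration 4: 108 < 975 holds -> x = 108 * 3 = 324.
Iteration 5: 324 < 975 holds -> x = 324 * 3 = 972.
Iteration 6: 972 < 975 holds -> x = 972 * 3 = 2916.
Iteration 7: 2916 < 975 fails; recursion stops.
SUM(x) = 4 + 12 + 36 + 108 + 324 + 972 + 2916 = 4372.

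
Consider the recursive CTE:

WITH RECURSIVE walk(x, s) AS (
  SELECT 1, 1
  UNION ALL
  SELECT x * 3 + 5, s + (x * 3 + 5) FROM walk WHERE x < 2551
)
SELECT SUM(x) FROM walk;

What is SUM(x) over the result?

11460

Base: x=1, s=1.
Iteration 1: 1 < 2551 holds -> x = 1 * 3 + 5 = 8, s = 1 + 8 = 9.
Iteration 2: 8 < 2551 holds -> x = 8 * 3 + 5 = 29, s = 9 + 29 = 38.
Iteration 3: 29 < 2551 holds -> x = 29 * 3 + 5 = 92, s = 38 + 92 = 130.
Iteration 4: 92 < 2551 holds -> x = 92 * 3 + 5 = 281, s = 130 + 281 = 411.
Iteration 5: 281 < 2551 holds -> x = 281 * 3 + 5 = 848, s = 411 + 848 = 1259.
Iteration 6: 848 < 2551 holds -> x = 848 * 3 + 5 = 2549, s = 1259 + 2549 = 3808.
Iteration 7: 2549 < 2551 holds -> x = 2549 * 3 + 5 = 7652, s = 3808 + 7652 = 11460.
Iteration 8: 7652 < 2551 fails; recursion stops.
SUM(x) = 1 + 8 + 29 + 92 + 281 + 848 + 2549 + 7652 = 11460.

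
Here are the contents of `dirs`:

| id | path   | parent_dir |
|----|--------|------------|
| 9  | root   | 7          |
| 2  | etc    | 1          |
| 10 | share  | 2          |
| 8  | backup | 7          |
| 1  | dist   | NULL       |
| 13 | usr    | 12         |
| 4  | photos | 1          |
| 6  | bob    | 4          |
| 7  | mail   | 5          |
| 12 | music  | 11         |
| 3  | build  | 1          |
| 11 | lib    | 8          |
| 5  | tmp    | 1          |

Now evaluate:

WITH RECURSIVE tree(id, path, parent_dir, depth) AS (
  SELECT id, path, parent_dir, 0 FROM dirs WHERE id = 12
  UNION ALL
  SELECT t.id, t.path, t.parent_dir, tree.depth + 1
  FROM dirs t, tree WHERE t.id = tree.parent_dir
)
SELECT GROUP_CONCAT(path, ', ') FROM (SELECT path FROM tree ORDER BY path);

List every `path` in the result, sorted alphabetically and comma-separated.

backup, dist, lib, mail, music, tmp

Base: id=12 (music), parent_dir=11, depth 0.
Iteration 1: join on id=11 -> lib (id 11, parent_dir=8, depth 1).
Iteration 2: join on id=8 -> backup (id 8, parent_dir=7, depth 2).
Iteration 3: join on id=7 -> mail (id 7, parent_dir=5, depth 3).
Iteration 4: join on id=5 -> tmp (id 5, parent_dir=1, depth 4).
Iteration 5: join on id=1 -> dist (id 1, parent_dir=NULL, depth 5).
Iteration 6: parent_dir is NULL; no match; recursion stops.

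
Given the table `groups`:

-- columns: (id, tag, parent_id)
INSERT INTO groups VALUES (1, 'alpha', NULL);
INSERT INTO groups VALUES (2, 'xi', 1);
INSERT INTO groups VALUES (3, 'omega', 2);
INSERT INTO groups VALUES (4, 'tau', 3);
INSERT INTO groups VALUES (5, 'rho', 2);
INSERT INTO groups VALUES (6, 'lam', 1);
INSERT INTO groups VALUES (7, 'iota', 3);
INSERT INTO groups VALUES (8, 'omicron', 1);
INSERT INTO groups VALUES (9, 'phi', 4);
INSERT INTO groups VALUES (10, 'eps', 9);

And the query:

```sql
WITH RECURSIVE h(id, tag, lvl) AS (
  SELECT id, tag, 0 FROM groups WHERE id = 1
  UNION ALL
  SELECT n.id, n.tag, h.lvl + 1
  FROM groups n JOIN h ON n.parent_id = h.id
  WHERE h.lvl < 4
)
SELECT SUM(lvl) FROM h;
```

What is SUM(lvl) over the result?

17

Base: id=1 (alpha) at lvl 0.
Iteration 1: rows with parent_id in {1} -> xi (id 2, lvl 1), lam (id 6, lvl 1), omicron (id 8, lvl 1).
Iteration 2: rows with parent_id in {2,6,8} -> omega (id 3, lvl 2), rho (id 5, lvl 2).
Iteration 3: rows with parent_id in {3,5} -> tau (id 4, lvl 3), iota (id 7, lvl 3).
Iteration 4: rows with parent_id in {4,7} -> phi (id 9, lvl 4).
Iteration 5: lvl < 4 fails for all current rows; recursion stops.
SUM(lvl) = 0 + 1 + 1 + 1 + 2 + 2 + 3 + 3 + 4 = 17.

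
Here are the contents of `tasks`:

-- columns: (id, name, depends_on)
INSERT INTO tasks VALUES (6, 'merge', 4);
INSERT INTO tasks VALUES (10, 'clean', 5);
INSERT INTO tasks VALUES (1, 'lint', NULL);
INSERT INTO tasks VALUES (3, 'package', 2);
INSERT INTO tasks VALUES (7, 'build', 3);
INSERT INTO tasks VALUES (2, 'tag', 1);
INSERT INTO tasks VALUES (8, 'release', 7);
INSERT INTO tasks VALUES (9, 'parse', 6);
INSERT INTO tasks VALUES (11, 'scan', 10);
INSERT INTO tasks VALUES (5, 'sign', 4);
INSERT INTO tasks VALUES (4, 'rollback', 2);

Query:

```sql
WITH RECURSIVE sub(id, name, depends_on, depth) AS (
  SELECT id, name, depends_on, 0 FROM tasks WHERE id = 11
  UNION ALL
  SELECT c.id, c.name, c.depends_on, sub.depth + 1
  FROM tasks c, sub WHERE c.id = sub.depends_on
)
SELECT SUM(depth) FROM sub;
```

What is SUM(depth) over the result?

Base: id=11 (scan), depends_on=10, depth 0.
Iteration 1: join on id=10 -> clean (id 10, depends_on=5, depth 1).
Iteration 2: join on id=5 -> sign (id 5, depends_on=4, depth 2).
Iteration 3: join on id=4 -> rollback (id 4, depends_on=2, depth 3).
Iteration 4: join on id=2 -> tag (id 2, depends_on=1, depth 4).
Iteration 5: join on id=1 -> lint (id 1, depends_on=NULL, depth 5).
Iteration 6: depends_on is NULL; no match; recursion stops.
SUM(depth) = 0 + 1 + 2 + 3 + 4 + 5 = 15.

15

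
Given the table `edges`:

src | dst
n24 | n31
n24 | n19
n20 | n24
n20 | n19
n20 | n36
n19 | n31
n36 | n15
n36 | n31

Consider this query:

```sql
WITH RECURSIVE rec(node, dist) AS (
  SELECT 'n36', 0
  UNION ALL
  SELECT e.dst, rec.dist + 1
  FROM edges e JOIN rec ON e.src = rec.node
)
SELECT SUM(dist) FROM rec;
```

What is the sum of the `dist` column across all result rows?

2

Base: (n36, dist=0).
Iteration 1: edges from {n36} -> (n15, dist=1), (n31, dist=1).
Iteration 2: no outgoing edges from {n15,n31}; recursion stops.
SUM(dist) = 0 + 1 + 1 = 2.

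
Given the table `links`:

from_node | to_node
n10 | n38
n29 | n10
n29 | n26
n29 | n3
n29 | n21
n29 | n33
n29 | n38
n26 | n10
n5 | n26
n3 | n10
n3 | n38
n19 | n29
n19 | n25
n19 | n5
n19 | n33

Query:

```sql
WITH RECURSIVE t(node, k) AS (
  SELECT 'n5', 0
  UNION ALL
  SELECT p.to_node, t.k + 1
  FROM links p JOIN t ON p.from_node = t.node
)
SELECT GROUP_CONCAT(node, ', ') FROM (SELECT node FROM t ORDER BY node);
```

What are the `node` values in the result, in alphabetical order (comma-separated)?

Base: (n5, k=0).
Iteration 1: edges from {n5} -> (n26, k=1).
Iteration 2: edges from {n26} -> (n10, k=2).
Iteration 3: edges from {n10} -> (n38, k=3).
Iteration 4: no outgoing edges from {n38}; recursion stops.

n10, n26, n38, n5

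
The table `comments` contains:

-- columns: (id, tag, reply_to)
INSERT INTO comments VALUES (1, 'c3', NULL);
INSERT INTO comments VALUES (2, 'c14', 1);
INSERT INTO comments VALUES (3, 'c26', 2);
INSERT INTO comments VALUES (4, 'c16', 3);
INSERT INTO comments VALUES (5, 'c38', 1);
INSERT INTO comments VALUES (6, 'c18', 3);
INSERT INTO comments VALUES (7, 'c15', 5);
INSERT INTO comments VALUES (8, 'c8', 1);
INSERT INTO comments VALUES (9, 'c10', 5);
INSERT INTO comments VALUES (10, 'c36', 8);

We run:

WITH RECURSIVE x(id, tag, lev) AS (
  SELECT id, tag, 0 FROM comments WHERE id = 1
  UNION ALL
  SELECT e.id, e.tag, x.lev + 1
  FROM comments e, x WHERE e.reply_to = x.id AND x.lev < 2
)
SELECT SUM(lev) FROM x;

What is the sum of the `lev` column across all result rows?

Base: id=1 (c3) at lev 0.
Iteration 1: rows with reply_to in {1} -> c14 (id 2, lev 1), c38 (id 5, lev 1), c8 (id 8, lev 1).
Iteration 2: rows with reply_to in {2,5,8} -> c26 (id 3, lev 2), c15 (id 7, lev 2), c10 (id 9, lev 2), c36 (id 10, lev 2).
Iteration 3: lev < 2 fails for all current rows; recursion stops.
SUM(lev) = 0 + 1 + 1 + 1 + 2 + 2 + 2 + 2 = 11.

11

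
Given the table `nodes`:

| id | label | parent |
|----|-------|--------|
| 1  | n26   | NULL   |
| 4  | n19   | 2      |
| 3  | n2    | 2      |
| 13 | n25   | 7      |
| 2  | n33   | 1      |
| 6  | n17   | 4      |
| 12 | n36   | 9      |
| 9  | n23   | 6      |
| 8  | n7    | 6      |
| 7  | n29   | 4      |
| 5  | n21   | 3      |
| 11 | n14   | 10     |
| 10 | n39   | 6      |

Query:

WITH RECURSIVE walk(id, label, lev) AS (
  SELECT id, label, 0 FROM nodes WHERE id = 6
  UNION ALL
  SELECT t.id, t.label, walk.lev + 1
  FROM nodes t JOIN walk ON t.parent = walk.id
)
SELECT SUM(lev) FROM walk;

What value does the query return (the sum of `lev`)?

7

Base: id=6 (n17) at lev 0.
Iteration 1: rows with parent in {6} -> n7 (id 8, lev 1), n23 (id 9, lev 1), n39 (id 10, lev 1).
Iteration 2: rows with parent in {8,9,10} -> n14 (id 11, lev 2), n36 (id 12, lev 2).
Iteration 3: no rows with parent in {11,12}; recursion stops.
SUM(lev) = 0 + 1 + 1 + 1 + 2 + 2 = 7.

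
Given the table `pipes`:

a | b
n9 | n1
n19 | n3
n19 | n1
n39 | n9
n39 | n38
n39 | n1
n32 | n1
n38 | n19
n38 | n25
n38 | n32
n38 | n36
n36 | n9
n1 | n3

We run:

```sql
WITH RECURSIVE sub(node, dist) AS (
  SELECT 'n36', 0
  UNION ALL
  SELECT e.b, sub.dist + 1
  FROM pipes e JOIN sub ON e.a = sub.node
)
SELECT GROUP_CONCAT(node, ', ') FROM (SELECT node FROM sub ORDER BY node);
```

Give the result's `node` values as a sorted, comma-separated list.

Base: (n36, dist=0).
Iteration 1: edges from {n36} -> (n9, dist=1).
Iteration 2: edges from {n9} -> (n1, dist=2).
Iteration 3: edges from {n1} -> (n3, dist=3).
Iteration 4: no outgoing edges from {n3}; recursion stops.

n1, n3, n36, n9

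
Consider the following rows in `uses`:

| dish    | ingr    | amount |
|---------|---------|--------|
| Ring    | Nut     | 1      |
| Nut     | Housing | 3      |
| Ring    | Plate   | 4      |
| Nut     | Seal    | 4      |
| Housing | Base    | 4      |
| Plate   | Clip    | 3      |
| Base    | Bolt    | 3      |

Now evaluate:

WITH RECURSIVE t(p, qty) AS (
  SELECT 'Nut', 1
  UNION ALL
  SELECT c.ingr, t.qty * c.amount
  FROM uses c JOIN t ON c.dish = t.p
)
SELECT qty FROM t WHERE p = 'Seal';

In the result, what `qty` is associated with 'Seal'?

4

Base: (Nut, qty=1).
Iteration 1: components of {Nut} -> Housing = 1*3 = 3, Seal = 1*4 = 4.
Iteration 2: components of {Housing,Seal} -> Base = 3*4 = 12.
Iteration 3: components of {Base} -> Bolt = 12*3 = 36.
Iteration 4: no further components; recursion stops.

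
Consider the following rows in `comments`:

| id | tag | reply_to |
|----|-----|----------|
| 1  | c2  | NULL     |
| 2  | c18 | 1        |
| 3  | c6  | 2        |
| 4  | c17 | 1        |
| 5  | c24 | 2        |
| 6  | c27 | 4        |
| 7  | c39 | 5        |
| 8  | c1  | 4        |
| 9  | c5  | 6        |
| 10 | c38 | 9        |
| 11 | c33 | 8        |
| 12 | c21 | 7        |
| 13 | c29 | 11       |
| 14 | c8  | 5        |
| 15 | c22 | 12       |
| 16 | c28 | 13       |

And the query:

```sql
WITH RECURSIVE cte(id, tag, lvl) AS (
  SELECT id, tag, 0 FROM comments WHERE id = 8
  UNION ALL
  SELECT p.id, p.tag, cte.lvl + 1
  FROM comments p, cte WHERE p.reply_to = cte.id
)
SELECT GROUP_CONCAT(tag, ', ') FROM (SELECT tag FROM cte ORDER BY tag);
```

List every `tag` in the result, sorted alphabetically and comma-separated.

Base: id=8 (c1) at lvl 0.
Iteration 1: rows with reply_to in {8} -> c33 (id 11, lvl 1).
Iteration 2: rows with reply_to in {11} -> c29 (id 13, lvl 2).
Iteration 3: rows with reply_to in {13} -> c28 (id 16, lvl 3).
Iteration 4: no rows with reply_to in {16}; recursion stops.

c1, c28, c29, c33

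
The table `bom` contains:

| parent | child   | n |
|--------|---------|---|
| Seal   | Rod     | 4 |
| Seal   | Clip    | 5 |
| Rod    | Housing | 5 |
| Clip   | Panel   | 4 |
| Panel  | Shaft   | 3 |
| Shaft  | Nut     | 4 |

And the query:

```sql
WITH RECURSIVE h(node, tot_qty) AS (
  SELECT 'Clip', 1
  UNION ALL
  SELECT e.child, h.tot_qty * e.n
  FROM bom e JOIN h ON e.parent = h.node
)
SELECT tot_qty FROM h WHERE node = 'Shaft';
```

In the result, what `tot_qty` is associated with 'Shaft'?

12

Base: (Clip, tot_qty=1).
Iteration 1: components of {Clip} -> Panel = 1*4 = 4.
Iteration 2: components of {Panel} -> Shaft = 4*3 = 12.
Iteration 3: components of {Shaft} -> Nut = 12*4 = 48.
Iteration 4: no further components; recursion stops.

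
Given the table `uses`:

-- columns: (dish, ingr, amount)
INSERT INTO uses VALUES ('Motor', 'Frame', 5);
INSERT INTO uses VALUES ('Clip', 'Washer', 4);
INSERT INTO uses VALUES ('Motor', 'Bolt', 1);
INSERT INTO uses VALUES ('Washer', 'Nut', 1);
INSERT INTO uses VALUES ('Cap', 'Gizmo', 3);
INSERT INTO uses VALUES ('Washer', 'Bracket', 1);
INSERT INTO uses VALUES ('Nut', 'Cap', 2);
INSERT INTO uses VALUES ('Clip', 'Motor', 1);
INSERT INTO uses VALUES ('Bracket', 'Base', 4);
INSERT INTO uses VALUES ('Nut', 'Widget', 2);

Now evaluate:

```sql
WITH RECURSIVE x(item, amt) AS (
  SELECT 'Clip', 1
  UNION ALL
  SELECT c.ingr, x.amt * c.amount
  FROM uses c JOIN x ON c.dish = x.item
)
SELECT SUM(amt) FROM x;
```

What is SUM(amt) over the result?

76

Base: (Clip, amt=1).
Iteration 1: components of {Clip} -> Motor = 1*1 = 1, Washer = 1*4 = 4.
Iteration 2: components of {Motor,Washer} -> Bolt = 1*1 = 1, Bracket = 4*1 = 4, Frame = 1*5 = 5, Nut = 4*1 = 4.
Iteration 3: components of {Bolt,Bracket,Frame,Nut} -> Base = 4*4 = 16, Cap = 4*2 = 8, Widget = 4*2 = 8.
Iteration 4: components of {Base,Cap,Widget} -> Gizmo = 8*3 = 24.
Iteration 5: no further components; recursion stops.
SUM(amt) = 1 + 1 + 4 + 5 + 1 + 4 + 4 + 16 + 8 + 8 + 24 = 76.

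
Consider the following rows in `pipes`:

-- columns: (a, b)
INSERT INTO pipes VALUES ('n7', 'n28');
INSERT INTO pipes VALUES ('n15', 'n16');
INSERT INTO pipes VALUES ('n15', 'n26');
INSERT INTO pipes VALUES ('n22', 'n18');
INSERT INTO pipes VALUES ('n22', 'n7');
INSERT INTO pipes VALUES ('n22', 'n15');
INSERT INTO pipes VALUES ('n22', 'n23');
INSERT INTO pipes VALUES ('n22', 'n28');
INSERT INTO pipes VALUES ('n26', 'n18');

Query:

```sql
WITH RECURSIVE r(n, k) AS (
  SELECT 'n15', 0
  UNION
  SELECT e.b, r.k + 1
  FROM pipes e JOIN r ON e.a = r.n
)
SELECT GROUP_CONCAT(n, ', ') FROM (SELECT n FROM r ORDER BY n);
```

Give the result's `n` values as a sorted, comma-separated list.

Base: (n15, k=0).
Iteration 1: edges from {n15} -> (n16, k=1), (n26, k=1).
Iteration 2: edges from {n16,n26} -> (n18, k=2).
Iteration 3: no outgoing edges from {n18}; recursion stops.

n15, n16, n18, n26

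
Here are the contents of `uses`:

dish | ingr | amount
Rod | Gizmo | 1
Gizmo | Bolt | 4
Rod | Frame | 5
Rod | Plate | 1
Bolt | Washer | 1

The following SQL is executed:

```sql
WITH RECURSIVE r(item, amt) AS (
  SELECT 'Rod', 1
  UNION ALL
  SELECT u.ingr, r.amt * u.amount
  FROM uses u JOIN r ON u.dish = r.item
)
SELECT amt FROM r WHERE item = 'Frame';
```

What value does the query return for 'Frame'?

5

Base: (Rod, amt=1).
Iteration 1: components of {Rod} -> Frame = 1*5 = 5, Gizmo = 1*1 = 1, Plate = 1*1 = 1.
Iteration 2: components of {Frame,Gizmo,Plate} -> Bolt = 1*4 = 4.
Iteration 3: components of {Bolt} -> Washer = 4*1 = 4.
Iteration 4: no further components; recursion stops.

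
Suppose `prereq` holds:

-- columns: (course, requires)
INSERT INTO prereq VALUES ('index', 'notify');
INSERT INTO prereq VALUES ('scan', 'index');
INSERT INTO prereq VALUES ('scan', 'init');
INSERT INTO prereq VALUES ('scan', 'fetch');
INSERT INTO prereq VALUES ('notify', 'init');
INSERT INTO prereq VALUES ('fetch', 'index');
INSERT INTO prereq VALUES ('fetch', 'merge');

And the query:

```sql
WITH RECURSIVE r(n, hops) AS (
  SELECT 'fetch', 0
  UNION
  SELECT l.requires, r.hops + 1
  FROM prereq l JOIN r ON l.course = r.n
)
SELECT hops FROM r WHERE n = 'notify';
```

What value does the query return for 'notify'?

Base: (fetch, hops=0).
Iteration 1: edges from {fetch} -> (index, hops=1), (merge, hops=1).
Iteration 2: edges from {index,merge} -> (notify, hops=2).
Iteration 3: edges from {notify} -> (init, hops=3).
Iteration 4: no outgoing edges from {init}; recursion stops.

2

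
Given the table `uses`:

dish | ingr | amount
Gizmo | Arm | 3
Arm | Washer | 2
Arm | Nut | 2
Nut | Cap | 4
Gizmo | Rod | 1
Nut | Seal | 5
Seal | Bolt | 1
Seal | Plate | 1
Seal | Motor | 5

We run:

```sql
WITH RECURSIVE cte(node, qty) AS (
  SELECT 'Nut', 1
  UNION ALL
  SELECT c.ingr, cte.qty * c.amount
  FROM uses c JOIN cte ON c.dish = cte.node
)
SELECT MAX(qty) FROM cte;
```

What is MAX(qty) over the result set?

Base: (Nut, qty=1).
Iteration 1: components of {Nut} -> Cap = 1*4 = 4, Seal = 1*5 = 5.
Iteration 2: components of {Cap,Seal} -> Bolt = 5*1 = 5, Motor = 5*5 = 25, Plate = 5*1 = 5.
Iteration 3: no further components; recursion stops.
qty values: 1, 4, 5, 5, 5, 25; the maximum is 25.

25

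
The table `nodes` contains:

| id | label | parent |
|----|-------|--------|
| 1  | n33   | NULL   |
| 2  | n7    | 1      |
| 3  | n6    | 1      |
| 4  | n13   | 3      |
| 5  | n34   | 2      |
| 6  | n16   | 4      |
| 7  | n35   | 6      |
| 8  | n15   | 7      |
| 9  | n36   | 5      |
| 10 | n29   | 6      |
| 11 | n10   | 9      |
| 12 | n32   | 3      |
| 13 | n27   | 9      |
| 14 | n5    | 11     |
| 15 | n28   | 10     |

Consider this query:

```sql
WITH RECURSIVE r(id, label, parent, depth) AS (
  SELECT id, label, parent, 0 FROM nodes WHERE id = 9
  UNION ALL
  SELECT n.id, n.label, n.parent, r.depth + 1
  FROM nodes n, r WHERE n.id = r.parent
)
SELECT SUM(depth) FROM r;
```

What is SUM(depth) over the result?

6

Base: id=9 (n36), parent=5, depth 0.
Iteration 1: join on id=5 -> n34 (id 5, parent=2, depth 1).
Iteration 2: join on id=2 -> n7 (id 2, parent=1, depth 2).
Iteration 3: join on id=1 -> n33 (id 1, parent=NULL, depth 3).
Iteration 4: parent is NULL; no match; recursion stops.
SUM(depth) = 0 + 1 + 2 + 3 = 6.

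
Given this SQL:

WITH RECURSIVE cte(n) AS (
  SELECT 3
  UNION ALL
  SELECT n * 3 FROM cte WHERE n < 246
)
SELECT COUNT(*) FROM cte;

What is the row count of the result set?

6

Base: n=3.
Iteration 1: 3 < 246 holds -> n = 3 * 3 = 9.
Iteration 2: 9 < 246 holds -> n = 9 * 3 = 27.
Iteration 3: 27 < 246 holds -> n = 27 * 3 = 81.
Iteration 4: 81 < 246 holds -> n = 81 * 3 = 243.
Iteration 5: 243 < 246 holds -> n = 243 * 3 = 729.
Iteration 6: 729 < 246 fails; recursion stops.
Total rows emitted: 6.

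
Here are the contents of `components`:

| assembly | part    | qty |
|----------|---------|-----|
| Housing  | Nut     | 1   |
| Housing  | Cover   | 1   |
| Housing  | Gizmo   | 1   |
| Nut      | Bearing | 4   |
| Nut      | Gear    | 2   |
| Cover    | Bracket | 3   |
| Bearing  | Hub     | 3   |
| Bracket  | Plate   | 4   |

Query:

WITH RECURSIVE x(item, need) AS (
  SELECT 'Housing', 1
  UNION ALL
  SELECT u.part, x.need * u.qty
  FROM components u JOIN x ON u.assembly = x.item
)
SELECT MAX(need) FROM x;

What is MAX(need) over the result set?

12

Base: (Housing, need=1).
Iteration 1: components of {Housing} -> Cover = 1*1 = 1, Gizmo = 1*1 = 1, Nut = 1*1 = 1.
Iteration 2: components of {Cover,Gizmo,Nut} -> Bearing = 1*4 = 4, Bracket = 1*3 = 3, Gear = 1*2 = 2.
Iteration 3: components of {Bearing,Bracket,Gear} -> Hub = 4*3 = 12, Plate = 3*4 = 12.
Iteration 4: no further components; recursion stops.
need values: 1, 1, 1, 1, 4, 2, 3, 12, 12; the maximum is 12.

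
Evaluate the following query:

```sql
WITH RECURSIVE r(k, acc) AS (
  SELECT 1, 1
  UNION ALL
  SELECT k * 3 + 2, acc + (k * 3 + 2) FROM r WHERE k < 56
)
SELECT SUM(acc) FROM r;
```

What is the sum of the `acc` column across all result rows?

343

Base: k=1, acc=1.
Iteration 1: 1 < 56 holds -> k = 1 * 3 + 2 = 5, acc = 1 + 5 = 6.
Iteration 2: 5 < 56 holds -> k = 5 * 3 + 2 = 17, acc = 6 + 17 = 23.
Iteration 3: 17 < 56 holds -> k = 17 * 3 + 2 = 53, acc = 23 + 53 = 76.
Iteration 4: 53 < 56 holds -> k = 53 * 3 + 2 = 161, acc = 76 + 161 = 237.
Iteration 5: 161 < 56 fails; recursion stops.
SUM(acc) = 1 + 6 + 23 + 76 + 237 = 343.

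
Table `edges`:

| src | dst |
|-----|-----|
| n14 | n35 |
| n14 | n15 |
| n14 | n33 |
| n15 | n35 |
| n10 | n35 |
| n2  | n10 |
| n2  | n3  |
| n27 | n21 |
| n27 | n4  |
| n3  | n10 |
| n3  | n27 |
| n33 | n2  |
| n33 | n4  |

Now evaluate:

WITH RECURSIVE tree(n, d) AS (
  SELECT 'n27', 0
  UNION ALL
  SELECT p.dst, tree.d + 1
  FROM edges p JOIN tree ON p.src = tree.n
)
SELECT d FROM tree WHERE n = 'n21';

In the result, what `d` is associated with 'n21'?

Base: (n27, d=0).
Iteration 1: edges from {n27} -> (n21, d=1), (n4, d=1).
Iteration 2: no outgoing edges from {n21,n4}; recursion stops.

1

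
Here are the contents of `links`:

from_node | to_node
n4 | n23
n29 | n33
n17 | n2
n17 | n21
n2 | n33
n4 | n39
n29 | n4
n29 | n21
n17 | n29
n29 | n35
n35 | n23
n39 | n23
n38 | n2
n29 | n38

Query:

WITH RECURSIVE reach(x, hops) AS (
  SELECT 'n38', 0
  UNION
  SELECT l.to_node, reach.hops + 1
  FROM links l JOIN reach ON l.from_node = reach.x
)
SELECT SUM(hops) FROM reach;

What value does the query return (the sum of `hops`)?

3

Base: (n38, hops=0).
Iteration 1: edges from {n38} -> (n2, hops=1).
Iteration 2: edges from {n2} -> (n33, hops=2).
Iteration 3: no outgoing edges from {n33}; recursion stops.
SUM(hops) = 0 + 1 + 2 = 3.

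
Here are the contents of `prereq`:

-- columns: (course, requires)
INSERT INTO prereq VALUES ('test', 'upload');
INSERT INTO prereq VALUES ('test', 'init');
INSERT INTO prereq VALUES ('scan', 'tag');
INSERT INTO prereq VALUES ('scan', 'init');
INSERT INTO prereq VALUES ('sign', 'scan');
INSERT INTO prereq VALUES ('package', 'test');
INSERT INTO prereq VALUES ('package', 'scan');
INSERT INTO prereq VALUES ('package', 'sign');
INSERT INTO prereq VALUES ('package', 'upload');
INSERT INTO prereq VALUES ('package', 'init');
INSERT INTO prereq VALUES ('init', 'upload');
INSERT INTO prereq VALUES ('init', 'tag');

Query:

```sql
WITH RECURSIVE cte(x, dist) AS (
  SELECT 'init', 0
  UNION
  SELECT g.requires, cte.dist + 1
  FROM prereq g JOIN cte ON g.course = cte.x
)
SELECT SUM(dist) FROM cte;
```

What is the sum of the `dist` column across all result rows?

2

Base: (init, dist=0).
Iteration 1: edges from {init} -> (tag, dist=1), (upload, dist=1).
Iteration 2: no outgoing edges from {tag,upload}; recursion stops.
SUM(dist) = 0 + 1 + 1 = 2.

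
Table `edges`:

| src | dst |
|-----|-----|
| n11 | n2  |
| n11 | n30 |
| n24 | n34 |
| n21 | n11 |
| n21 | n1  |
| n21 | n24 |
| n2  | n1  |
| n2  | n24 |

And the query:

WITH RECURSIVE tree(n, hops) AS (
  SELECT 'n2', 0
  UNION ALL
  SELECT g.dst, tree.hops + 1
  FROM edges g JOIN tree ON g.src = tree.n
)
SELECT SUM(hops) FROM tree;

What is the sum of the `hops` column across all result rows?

Base: (n2, hops=0).
Iteration 1: edges from {n2} -> (n1, hops=1), (n24, hops=1).
Iteration 2: edges from {n1,n24} -> (n34, hops=2).
Iteration 3: no outgoing edges from {n34}; recursion stops.
SUM(hops) = 0 + 1 + 1 + 2 = 4.

4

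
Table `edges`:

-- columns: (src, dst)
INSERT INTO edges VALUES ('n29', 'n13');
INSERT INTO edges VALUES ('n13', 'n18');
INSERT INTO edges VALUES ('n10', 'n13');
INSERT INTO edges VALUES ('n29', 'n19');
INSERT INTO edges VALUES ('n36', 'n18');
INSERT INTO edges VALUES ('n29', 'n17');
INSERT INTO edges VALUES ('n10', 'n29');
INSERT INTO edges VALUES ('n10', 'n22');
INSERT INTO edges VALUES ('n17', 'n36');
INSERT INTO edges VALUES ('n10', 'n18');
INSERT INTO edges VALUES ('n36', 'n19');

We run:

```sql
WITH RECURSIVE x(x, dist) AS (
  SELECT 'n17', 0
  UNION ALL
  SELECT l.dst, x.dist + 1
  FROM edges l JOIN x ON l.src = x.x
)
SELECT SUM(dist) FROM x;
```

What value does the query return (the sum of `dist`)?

5

Base: (n17, dist=0).
Iteration 1: edges from {n17} -> (n36, dist=1).
Iteration 2: edges from {n36} -> (n18, dist=2), (n19, dist=2).
Iteration 3: no outgoing edges from {n18,n19}; recursion stops.
SUM(dist) = 0 + 1 + 2 + 2 = 5.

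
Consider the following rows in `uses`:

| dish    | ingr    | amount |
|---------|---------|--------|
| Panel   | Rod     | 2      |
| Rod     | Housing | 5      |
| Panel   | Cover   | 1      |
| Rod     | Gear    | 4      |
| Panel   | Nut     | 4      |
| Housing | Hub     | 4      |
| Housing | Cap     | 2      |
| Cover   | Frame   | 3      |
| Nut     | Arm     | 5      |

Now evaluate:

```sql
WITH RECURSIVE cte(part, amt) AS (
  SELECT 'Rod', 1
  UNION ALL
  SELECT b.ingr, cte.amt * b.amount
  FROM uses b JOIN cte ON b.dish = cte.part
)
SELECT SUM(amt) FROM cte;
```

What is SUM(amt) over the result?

Base: (Rod, amt=1).
Iteration 1: components of {Rod} -> Gear = 1*4 = 4, Housing = 1*5 = 5.
Iteration 2: components of {Gear,Housing} -> Cap = 5*2 = 10, Hub = 5*4 = 20.
Iteration 3: no further components; recursion stops.
SUM(amt) = 1 + 5 + 4 + 20 + 10 = 40.

40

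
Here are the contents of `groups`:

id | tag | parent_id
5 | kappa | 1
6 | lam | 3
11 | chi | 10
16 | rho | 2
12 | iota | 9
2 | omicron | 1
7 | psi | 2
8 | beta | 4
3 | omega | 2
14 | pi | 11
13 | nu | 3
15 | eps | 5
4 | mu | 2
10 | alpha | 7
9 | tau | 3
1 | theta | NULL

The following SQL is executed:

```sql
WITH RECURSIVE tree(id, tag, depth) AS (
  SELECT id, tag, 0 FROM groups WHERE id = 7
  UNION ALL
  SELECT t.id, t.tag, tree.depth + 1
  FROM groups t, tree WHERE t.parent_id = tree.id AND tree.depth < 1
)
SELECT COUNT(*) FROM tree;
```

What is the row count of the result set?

2

Base: id=7 (psi) at depth 0.
Iteration 1: rows with parent_id in {7} -> alpha (id 10, depth 1).
Iteration 2: depth < 1 fails for all current rows; recursion stops.
Total rows emitted: 2.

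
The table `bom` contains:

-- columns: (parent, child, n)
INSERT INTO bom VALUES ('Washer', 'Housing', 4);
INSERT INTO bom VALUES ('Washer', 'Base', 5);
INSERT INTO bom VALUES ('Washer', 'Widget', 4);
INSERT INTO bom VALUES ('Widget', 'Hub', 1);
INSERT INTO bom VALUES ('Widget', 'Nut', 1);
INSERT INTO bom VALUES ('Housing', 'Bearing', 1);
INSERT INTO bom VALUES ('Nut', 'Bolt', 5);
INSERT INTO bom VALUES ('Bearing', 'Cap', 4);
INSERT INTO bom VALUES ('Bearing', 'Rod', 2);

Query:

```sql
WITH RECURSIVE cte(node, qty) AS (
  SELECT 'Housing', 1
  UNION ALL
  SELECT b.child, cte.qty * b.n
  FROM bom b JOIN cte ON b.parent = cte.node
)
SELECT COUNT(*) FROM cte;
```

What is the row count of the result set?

4

Base: (Housing, qty=1).
Iteration 1: components of {Housing} -> Bearing = 1*1 = 1.
Iteration 2: components of {Bearing} -> Cap = 1*4 = 4, Rod = 1*2 = 2.
Iteration 3: no further components; recursion stops.
Total rows emitted: 4.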